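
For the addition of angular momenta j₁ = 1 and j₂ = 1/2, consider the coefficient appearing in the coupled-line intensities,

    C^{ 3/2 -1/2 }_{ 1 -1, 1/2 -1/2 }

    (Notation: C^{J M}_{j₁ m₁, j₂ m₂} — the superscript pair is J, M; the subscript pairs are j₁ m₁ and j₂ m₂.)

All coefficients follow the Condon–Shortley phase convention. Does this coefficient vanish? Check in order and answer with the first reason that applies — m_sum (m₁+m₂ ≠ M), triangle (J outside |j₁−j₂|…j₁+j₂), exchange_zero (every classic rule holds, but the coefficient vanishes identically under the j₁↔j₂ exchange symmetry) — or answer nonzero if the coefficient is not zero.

m_sum

m-sum: m₁+m₂ = -1+(-1/2) = -3/2, M = -1/2  ✗ ⇒ coefficient is 0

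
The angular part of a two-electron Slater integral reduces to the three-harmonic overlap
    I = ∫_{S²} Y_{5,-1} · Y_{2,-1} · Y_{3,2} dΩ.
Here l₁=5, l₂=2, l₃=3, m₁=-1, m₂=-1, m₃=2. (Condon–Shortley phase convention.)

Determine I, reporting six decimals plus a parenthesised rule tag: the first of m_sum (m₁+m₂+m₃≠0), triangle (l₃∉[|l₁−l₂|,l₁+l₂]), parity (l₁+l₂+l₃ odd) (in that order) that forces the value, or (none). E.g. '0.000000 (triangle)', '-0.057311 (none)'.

-0.117387 (none)

Checks pass: Σm=0; 10 even; l₃=3∈[3,7].
(2·5+1)(2·2+1)(2·3+1) = 385
Δ: 4! 6! 0! / 11! → 1/2310
sum: t=2:+1/144 = 1/144
3j²(5 2 3; 0 0 0) = Δ·Π!·Σ² = 10/231  (sign -1)
sum: t=1:−1/720 = -1/720
3j²(5 2 3; -1 -1 2) = Δ·Π!·Σ² = 4/385  (sign +1)
combine: 4πI² = 385·10/231·4/385 = 40/231
take √, sign -1: I = -0.11738675
No selection rule forces the value: the integral is nonzero (none).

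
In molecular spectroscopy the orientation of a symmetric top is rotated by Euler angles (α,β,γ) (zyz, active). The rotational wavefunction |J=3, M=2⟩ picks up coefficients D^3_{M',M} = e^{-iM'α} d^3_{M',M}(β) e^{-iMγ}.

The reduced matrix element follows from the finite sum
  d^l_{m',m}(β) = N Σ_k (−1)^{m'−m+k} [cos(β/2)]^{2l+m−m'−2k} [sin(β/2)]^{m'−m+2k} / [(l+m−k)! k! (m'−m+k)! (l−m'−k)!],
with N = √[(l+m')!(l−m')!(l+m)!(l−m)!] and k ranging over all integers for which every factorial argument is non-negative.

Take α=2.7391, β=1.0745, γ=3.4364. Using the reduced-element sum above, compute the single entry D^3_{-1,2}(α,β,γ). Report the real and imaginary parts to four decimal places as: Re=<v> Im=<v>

Re=-0.2418 Im=0.3702

Split into d^3_{-1,2}(β=1.0745) × two z-phases.
c=cos(1.074500/2)=0.859119, s=sin(1.074500/2)=0.511775; N=√[2·24·120·1]=75.894664
The bounds max(0,m−m')=3 and min(l+m,l−m')=4 give 2 terms
  k=3: (−1)^0·75.8947/(12)·0.8591^3·0.5118^3 = +0.537562
  k=4: (−1)^1·75.8947/(24)·0.8591^1·0.5118^5 = -0.095378
d^3_{-1,2}(1.0745) = +0.537562 -0.095378 = +0.442184
D = (-0.920087+0.391713i)·(+0.442184)·(+0.831155-0.556041i) = -0.241842+0.370187i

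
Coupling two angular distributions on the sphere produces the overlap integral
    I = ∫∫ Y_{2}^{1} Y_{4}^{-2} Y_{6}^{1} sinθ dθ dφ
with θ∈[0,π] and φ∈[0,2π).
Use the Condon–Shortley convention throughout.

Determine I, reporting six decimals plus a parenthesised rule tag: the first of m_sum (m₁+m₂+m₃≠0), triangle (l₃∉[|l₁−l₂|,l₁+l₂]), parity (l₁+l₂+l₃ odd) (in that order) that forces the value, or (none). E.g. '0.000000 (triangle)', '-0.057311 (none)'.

Rules hold: Σm=0, L=12 even, 2≤6≤6.
N = 5·9·13 = 585
Δ = 0!·4!·8!/13! = 1/6435
Racah Σ t=0..0: t=0:+1/2304 = 1/2304
⇒ 3j(2 4 6; 0 0 0)² = 5/143, sgn +1
Racah Σ t=0..0: t=0:+1/8640 = 1/8640
⇒ 3j(2 4 6; 1 -2 1)² = 14/1287, sgn -1
4πI² = N·(3j₀)²·(3jₘ)² = 350/1573
I = -1·√(0.222505/4π) = -0.13306527
No selection rule forces the value: the integral is nonzero (none).

-0.133065 (none)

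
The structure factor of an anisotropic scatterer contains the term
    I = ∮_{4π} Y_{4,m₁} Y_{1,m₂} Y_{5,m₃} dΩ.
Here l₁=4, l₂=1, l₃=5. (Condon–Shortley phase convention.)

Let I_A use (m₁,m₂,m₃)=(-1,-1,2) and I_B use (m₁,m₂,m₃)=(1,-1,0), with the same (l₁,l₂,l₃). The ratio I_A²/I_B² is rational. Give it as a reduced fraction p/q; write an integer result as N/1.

21/10

Shared (l₁,l₂,l₃)=(4,1,5): N and (l;000)² cancel in I_A²/I_B².
A: Δ = 0!·8!·2!/11! = 1/495; Racah Σ t=0..0: t=0:+1/1440 = 1/1440; ⇒ 3j(4 1 5; -1 -1 2)² = 7/165, sgn -1
B: Δ = 0!·8!·2!/11! = 1/495; Racah Σ t=0..0: t=0:+1/1440 = 1/1440; ⇒ 3j(4 1 5; 1 -1 0)² = 2/99, sgn -1
I_A²/I_B² = (7/165)/(2/99) = 21/10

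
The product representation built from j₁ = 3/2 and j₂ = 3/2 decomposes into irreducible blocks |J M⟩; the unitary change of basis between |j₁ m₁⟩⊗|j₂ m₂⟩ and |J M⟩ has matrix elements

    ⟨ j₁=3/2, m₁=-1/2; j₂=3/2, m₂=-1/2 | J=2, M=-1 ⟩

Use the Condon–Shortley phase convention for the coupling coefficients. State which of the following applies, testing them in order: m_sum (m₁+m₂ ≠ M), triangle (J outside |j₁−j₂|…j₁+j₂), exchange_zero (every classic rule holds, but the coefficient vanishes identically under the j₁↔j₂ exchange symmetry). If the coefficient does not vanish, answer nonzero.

m-sum: m₁+m₂ = -1/2+(-1/2) = -1, M = -1  ✓
triangle: |j₁−j₂| = 0 ≤ J = 2 ≤ j₁+j₂ = 3  ✓
exchange: j₁=j₂ and m₁=m₂, and (−1)^(j₁+j₂−J) = (−1)^1 = −1 forces ⟨j₁m₁;j₂m₂|JM⟩ = −⟨j₂m₂;j₁m₁|JM⟩ = −⟨j₁m₁;j₂m₂|JM⟩ ⇒ the coefficient vanishes identically
Racah sum check: Σ_k collapses to 0 ⇒ CG = 0

exchange_zero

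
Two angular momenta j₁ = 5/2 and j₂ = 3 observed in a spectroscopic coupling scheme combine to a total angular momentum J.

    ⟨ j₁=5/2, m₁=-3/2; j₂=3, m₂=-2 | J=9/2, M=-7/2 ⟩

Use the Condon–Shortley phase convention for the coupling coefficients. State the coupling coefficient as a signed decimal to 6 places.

√[10·1!4!5!/11! · 1!4!1!5!1!8!] = √(921600/11)
  +(−1)^0/∏(0,1,4,1,0,4)! = 1/576  (running 1/576)
  +(−1)^1/∏(1,0,3,0,1,5)! = -1/720  (running 1/2880)
⟨..|..⟩ = √(921600/11)·(1/2880) = +0.100504

+0.100504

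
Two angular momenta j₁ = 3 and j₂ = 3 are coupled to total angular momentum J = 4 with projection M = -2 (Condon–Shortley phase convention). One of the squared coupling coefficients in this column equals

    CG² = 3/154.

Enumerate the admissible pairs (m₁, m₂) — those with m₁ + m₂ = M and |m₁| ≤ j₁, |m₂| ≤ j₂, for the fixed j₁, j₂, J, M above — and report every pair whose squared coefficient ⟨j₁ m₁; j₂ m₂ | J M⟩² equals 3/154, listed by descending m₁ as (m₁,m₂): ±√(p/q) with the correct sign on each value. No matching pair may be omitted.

Admissible pairs with m₁+m₂ = M = -2: (-3,1), (-2,0), (-1,-1), (0,-2), (1,-3)
  (m₁,m₂)=(1,-3): CG² = 27/77, CG = +√(27/77)
  (m₁,m₂)=(0,-2): CG² = 3/154, CG = +√(3/154)   ← matches the target
  (m₁,m₂)=(-1,-1): CG² = 20/77, CG = −√(20/77)
  (m₁,m₂)=(-2,0): CG² = 3/154, CG = +√(3/154)   ← matches the target
  (m₁,m₂)=(-3,1): CG² = 27/77, CG = +√(27/77)
Pairs with CG² = 3/154: (0,-2): +√(3/154); (-2,0): +√(3/154)

(0,-2): +√(3/154); (-2,0): +√(3/154)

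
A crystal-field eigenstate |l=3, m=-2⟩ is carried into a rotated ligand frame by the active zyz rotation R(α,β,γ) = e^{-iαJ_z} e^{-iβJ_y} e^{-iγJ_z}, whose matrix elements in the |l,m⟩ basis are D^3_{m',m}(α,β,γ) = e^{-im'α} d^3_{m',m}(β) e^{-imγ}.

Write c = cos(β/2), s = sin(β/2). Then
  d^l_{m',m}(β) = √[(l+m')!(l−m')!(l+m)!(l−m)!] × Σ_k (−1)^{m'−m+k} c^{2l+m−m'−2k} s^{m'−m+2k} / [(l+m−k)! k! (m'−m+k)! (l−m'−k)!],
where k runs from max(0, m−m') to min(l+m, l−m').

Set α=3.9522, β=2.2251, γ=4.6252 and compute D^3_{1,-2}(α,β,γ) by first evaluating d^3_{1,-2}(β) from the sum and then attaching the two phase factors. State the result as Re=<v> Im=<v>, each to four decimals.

Re=0.2304 Im=-0.3472

First d^3_{1,-2}(β=2.2251), then the phase factors e^{-i(1)α} and e^{-i(-2)γ}:
Half-angle: c=0.442376, s=0.896830. N=√(24·2·1·120)=75.894664
k: max(0,(-2)−(1))=0 … min(3+(-2),3−(1))=1
  k=0: (−1)^3·75.8947/(12)·0.4424^3·0.8968^3 = -0.394943
  k=1: (−1)^4·75.8947/(24)·0.4424^1·0.8968^5 = +0.811599
d^3_{1,-2}(2.2251) = -0.394943 +0.811599 = +0.416656
D = (-0.689058+0.724706i)·(+0.416656)·(-0.984835+0.173496i) = +0.230359-0.347184i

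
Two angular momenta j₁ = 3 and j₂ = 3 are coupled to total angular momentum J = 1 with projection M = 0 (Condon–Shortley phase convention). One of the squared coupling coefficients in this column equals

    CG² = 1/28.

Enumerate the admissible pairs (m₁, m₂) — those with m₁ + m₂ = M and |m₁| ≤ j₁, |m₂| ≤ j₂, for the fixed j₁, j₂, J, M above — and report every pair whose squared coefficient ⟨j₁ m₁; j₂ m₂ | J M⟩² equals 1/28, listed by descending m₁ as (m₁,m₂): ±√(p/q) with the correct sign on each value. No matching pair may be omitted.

(1,-1): +√(1/28); (-1,1): −√(1/28)

Admissible pairs with m₁+m₂ = M = 0: (-3,3), (-2,2), (-1,1), (0,0), (1,-1), (2,-2), (3,-3)
  (m₁,m₂)=(3,-3): CG² = 9/28, CG = +√(9/28)
  (m₁,m₂)=(2,-2): CG² = 1/7, CG = −√(1/7)
  (m₁,m₂)=(1,-1): CG² = 1/28, CG = +√(1/28)   ← matches the target
  (m₁,m₂)=(0,0): CG² = 0/1, CG = 0
  (m₁,m₂)=(-1,1): CG² = 1/28, CG = −√(1/28)   ← matches the target
  (m₁,m₂)=(-2,2): CG² = 1/7, CG = +√(1/7)
  (m₁,m₂)=(-3,3): CG² = 9/28, CG = −√(9/28)
Pairs with CG² = 1/28: (1,-1): +√(1/28); (-1,1): −√(1/28)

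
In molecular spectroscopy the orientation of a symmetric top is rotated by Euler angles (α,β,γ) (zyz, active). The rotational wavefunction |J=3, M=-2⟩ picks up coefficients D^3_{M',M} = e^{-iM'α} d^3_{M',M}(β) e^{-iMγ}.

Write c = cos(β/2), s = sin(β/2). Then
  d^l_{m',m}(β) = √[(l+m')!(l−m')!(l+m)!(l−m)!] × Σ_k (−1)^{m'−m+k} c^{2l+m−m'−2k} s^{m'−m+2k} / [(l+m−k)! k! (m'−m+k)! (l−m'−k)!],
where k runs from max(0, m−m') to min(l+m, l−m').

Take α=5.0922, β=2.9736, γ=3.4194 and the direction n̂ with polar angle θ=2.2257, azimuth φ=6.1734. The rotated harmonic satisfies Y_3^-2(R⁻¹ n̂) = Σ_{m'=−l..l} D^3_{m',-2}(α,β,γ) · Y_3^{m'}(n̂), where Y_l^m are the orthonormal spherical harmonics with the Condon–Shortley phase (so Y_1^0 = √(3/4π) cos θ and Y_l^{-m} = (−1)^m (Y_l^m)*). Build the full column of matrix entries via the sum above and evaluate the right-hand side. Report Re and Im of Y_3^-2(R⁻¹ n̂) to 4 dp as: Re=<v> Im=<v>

Need the full column D^3_{m',-2} for m'=−3..3 at α=5.0922, β=2.9736, γ=3.4194.
cos(β/2)=0.083898, sin(β/2)=0.996474
d^3_{-3,-2}: single k=1 term ⇒ +0.000010;  D = -0.000010-0.000001i
d^3_{-2,-2}: k∈[0..1] ⇒ +0.000000 -0.000246 = -0.000246;  D = +0.000062+0.000238i
d^3_{-1,-2}: k∈[0..1] ⇒ -0.000013 +0.003696 = +0.003682;  D = +0.002964-0.002185i
d^3_{0,-2}: k∈[0..1] ⇒ +0.000269 -0.038012 = -0.037743;  D = -0.032065-0.019908i
d^3_{1,-2}: k∈[0..1] ⇒ -0.003696 +0.260663 = +0.256968;  D = -0.044944+0.253007i
d^3_{2,-2}: k∈[0..1] ⇒ +0.034700 -0.979032 = -0.944332;  D = +0.924749-0.191317i
d^3_{3,-2}: single k=0 term ⇒ -0.201909;  D = +0.111295+0.168466i
Y_3^{m'}(θ=2.2257,φ=6.1734) and Σ D·Y over m':
  (-0.0000-0.0000i)·(+0.1970+0.0673i)  (+0.0001+0.0002i)·(-0.3821-0.0853i)  (+0.0030-0.0022i)·(+0.2178+0.0240i)  (-0.0321-0.0199i)·(+0.2603+0.0000i)  (-0.0449+0.2530i)·(-0.2178+0.0240i)  (+0.9247-0.1913i)·(-0.3821+0.0853i)  (+0.1113+0.1685i)·(-0.1970+0.0673i)
Y_3^-2(R⁻¹ n̂) = -0.374273+0.064419i

Re=-0.3743 Im=0.0644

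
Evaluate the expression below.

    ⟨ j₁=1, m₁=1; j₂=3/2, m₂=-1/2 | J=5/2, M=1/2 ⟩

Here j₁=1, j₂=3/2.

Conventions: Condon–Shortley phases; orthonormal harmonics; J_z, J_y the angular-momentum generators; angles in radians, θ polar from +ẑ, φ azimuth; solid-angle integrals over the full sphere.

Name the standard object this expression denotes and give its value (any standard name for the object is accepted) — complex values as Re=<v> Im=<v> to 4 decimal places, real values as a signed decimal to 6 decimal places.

This is a Clebsch–Gordan (vector-coupling) coefficient.
j₁+j₂−J=0  J+j₁−j₂=2  J−j₁+j₂=3  j₁+j₂+J+1=6
(j₁±m₁, j₂±m₂, J±M) = (2,0,1,2,3,2)
P² = 24/5
sum k=0..0:
  [0] +1/4 = 1/4
S = 1/4
C² = P²·S² = 3/10 ; C = +0.547723

Clebsch–Gordan coefficient, +√(3/10) ≈ +0.547723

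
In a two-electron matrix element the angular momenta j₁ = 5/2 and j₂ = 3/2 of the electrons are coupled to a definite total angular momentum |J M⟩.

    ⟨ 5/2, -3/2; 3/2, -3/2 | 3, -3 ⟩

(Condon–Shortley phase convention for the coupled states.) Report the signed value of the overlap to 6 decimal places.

+√(3/8) = +0.612372

j₁+j₂−J=1  J+j₁−j₂=4  J−j₁+j₂=2  j₁+j₂+J+1=8
(j₁±m₁, j₂±m₂, J±M) = (1,4,0,3,0,6)
P² = 864
sum k=0..0:
  [0] +1/48 = 1/48
S = 1/48
C² = P²·S² = 3/8 ; C = +0.612372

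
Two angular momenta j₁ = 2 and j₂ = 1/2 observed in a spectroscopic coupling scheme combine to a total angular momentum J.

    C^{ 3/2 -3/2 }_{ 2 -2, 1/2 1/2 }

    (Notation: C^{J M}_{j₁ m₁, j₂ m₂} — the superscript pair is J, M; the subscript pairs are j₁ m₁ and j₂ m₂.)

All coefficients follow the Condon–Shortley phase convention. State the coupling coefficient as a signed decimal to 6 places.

−√(4/5) ≈ -0.894427

j₁+j₂−J=1  J+j₁−j₂=3  J−j₁+j₂=0  j₁+j₂+J+1=5
(j₁±m₁, j₂±m₂, J±M) = (0,4,1,0,0,3)
P² = 144/5
sum k=1..1:
  [1] −1/6 = -1/6
S = -1/6
C² = P²·S² = 4/5 ; C = -0.894427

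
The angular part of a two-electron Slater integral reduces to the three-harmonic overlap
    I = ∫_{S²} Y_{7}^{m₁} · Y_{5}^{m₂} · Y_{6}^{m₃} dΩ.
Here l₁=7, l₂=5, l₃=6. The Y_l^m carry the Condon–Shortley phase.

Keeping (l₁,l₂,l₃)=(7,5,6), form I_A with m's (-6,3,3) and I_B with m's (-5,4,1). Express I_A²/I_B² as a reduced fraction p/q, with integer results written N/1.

l's match ⇒ only the (l;m) 3-j factors differ between A and B.
A: triangle coeff Δ(7,5,6) = 1/174594420; Σ_t [5,6]: t=5:−1/29030400 t=6:+1/14515200 = 1/29030400; (3j)²=12/1615 [(7 5 6; -6 3 3)], sign=-1
B: triangle coeff Δ(7,5,6) = 1/174594420; Σ_t [5,6]: t=5:−1/14515200 t=6:+1/6220800 = 1/10886400; (3j)²=128/12597 [(7 5 6; -5 4 1)], sign=-1
I_A²/I_B² = (12/1615)/(128/12597) = 117/160

117/160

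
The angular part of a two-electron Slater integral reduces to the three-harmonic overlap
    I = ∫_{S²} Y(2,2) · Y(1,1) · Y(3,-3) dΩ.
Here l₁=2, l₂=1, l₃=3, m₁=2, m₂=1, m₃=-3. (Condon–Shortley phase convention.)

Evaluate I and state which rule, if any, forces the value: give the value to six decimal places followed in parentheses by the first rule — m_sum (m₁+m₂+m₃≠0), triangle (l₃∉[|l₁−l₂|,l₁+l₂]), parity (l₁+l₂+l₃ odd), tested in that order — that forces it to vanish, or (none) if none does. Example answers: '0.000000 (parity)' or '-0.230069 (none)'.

m-sum 0 ✓  L=6 even ✓  1≤3≤3 ✓
Π(2lᵢ+1) = 5×3×7 = 105
triangle coeff Δ(2,1,3) = 1/105
Σ_t [0,0]: t=0:+1/4 = 1/4
(3j)²=3/35 [(2 1 3; 0 0 0)], sign=-1
Σ_t [0,0]: t=0:+1/48 = 1/48
(3j)²=1/7 [(2 1 3; 2 1 -3)], sign=+1
⇒ 4πI² = 9/7
I = (-1)√(9/7/(4π)) = -0.31986543
No selection rule forces the value: the integral is nonzero (none).

-0.319865 (none)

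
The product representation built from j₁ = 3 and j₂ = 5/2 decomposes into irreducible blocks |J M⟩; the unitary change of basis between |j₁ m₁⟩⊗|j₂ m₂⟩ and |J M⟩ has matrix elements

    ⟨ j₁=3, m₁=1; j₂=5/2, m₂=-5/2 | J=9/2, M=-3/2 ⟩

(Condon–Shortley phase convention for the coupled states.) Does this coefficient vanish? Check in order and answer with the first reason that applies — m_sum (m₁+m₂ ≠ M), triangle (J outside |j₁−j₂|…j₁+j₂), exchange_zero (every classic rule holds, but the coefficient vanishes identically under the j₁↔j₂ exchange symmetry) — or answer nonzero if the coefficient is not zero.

m-sum: m₁+m₂ = 1+(-5/2) = -3/2, M = -3/2  ✓
triangle: |j₁−j₂| = 1/2 ≤ J = 9/2 ≤ j₁+j₂ = 11/2  ✓
exchange: j₁≠j₂ or m₁≠m₂ — the exchange symmetry imposes no constraint here
value check: CG = +√(50/231) = +0.465242 ≠ 0

nonzero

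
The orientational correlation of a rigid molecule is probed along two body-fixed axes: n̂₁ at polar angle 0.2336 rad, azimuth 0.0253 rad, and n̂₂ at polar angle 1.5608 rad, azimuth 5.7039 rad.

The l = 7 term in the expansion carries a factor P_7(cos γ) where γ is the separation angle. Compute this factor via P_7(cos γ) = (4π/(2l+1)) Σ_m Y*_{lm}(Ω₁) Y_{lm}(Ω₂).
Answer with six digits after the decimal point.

-0.293543

Addition theorem: P_7(cos γ) = (4π/15) Σ_m Y*_{lm}(Ω₁) Y_{lm}(Ω₂), m = −7…7:
  term(m=-7) = -0.000004-0.000008i   from Y*(Ω₁)=+0.000018+0.000003i, Y(Ω₂)=-0.305444-0.395687i
  term(m=-6) = -0.000005-0.000002i   from Y*(Ω₁)=+0.000277+0.000042i, Y(Ω₂)=-0.017663-0.006131i
  term(m=-5) = +0.001003-0.000120i   from Y*(Ω₁)=+0.002735+0.000348i, Y(Ω₂)=+0.355405-0.088922i
  term(m=-4) = +0.000314-0.000278i   from Y*(Ω₁)=+0.018973+0.001927i, Y(Ω₂)=+0.014933-0.016147i
  term(m=-3) = -0.007501+0.030265i   from Y*(Ω₁)=+0.093896+0.007140i, Y(Ω₂)=-0.055060+0.326511i
  term(m=-2) = +0.002637+0.006970i   from Y*(Ω₁)=+0.317510+0.016080i, Y(Ω₂)=+0.009391+0.021477i
  term(m=-1) = -0.166830-0.115261i   from Y*(Ω₁)=+0.636465+0.016106i, Y(Ω₂)=-0.266532-0.174351i
  term(m=+0) = -0.009617+0.000000i   from Y*(Ω₁)=+0.402925-0.000000i, Y(Ω₂)=-0.023869+0.000000i
  term(m=+1) = -0.166830+0.115261i   from Y*(Ω₁)=-0.636465+0.016106i, Y(Ω₂)=+0.266532-0.174351i
  term(m=+2) = +0.002637-0.006970i   from Y*(Ω₁)=+0.317510-0.016080i, Y(Ω₂)=+0.009391-0.021477i
  term(m=+3) = -0.007501-0.030265i   from Y*(Ω₁)=-0.093896+0.007140i, Y(Ω₂)=+0.055060+0.326511i
  term(m=+4) = +0.000314+0.000278i   from Y*(Ω₁)=+0.018973-0.001927i, Y(Ω₂)=+0.014933+0.016147i
  term(m=+5) = +0.001003+0.000120i   from Y*(Ω₁)=-0.002735+0.000348i, Y(Ω₂)=-0.355405-0.088922i
  term(m=+6) = -0.000005+0.000002i   from Y*(Ω₁)=+0.000277-0.000042i, Y(Ω₂)=-0.017663+0.006131i
  term(m=+7) = -0.000004+0.000008i   from Y*(Ω₁)=-0.000018+0.000003i, Y(Ω₂)=+0.305444-0.395687i
Σ over m = -0.350391-0.000000i; ×(4π/15) → -0.293543-0.000000i. Real part: -0.293543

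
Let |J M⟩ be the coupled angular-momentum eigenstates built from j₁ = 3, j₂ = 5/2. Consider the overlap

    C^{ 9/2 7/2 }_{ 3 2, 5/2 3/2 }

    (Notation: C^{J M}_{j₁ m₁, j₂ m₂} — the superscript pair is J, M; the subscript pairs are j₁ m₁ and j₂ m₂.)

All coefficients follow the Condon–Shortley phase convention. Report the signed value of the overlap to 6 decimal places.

√[10·1!5!4!/11! · 5!1!4!1!8!1!] = √(921600/11)
  +(−1)^0/∏(0,1,1,4,4,0)! = 1/576  (running 1/576)
  +(−1)^1/∏(1,0,0,3,5,1)! = -1/720  (running 1/2880)
⟨..|..⟩ = √(921600/11)·(1/2880) = +0.100504

+0.100504  (= +√(1/99))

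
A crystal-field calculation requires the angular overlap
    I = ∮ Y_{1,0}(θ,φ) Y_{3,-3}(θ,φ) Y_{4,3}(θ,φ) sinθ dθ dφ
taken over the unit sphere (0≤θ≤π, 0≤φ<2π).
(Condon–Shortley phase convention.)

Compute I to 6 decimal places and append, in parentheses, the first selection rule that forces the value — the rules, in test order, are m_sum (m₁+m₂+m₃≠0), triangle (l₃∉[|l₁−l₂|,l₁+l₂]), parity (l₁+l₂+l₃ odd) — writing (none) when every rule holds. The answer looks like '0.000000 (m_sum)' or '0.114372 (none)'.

Checks pass: Σm=0; 8 even; l₃=4∈[2,4].
(2·1+1)(2·3+1)(2·4+1) = 189
Δ: 0! 2! 6! / 9! → 1/252
sum: t=0:+1/36 = 1/36
3j²(1 3 4; 0 0 0) = Δ·Π!·Σ² = 4/63  (sign +1)
sum: t=0:+1/720 = 1/720
3j²(1 3 4; 0 -3 3) = Δ·Π!·Σ² = 1/36  (sign -1)
combine: 4πI² = 189·4/63·1/36 = 1/3
take √, sign -1: I = -0.16286750
No selection rule forces the value: the integral is nonzero (none).

-0.162868 (none)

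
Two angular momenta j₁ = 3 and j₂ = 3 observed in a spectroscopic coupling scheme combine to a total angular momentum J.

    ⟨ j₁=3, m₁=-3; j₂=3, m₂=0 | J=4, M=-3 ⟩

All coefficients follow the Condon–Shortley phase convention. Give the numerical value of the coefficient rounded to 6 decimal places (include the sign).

triangle: 2!*4!*4!/11! = 1152/39916800
(j±m)!: 0!*6!*3!*3!*1!*7! = 130636800
prefactor² = (2J+1)*Δ*N² = 373248/11
  k=2: +1/(2!*0!*4!*1!*0!*3!) = 1/288
Σ = 1/288  ⇒  CG² = 373248/11*(1/288)² = 9/22
CG = +√(9/22) = +0.639602

+0.639602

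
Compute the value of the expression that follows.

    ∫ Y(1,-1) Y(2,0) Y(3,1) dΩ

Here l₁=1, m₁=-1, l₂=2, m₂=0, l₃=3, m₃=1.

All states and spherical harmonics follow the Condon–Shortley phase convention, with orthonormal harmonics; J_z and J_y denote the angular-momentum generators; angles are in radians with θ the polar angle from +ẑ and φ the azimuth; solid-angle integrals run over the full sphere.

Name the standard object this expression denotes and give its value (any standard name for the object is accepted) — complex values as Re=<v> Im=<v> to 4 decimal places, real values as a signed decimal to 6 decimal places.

This is a Gaunt coefficient — the integral of a triple product of spherical harmonics over the sphere.
Checks pass: Σm=0; 6 even; l₃=3∈[1,3].
(2·1+1)(2·2+1)(2·3+1) = 105
Δ: 0! 2! 4! / 7! → 1/105
sum: t=0:+1/4 = 1/4
3j²(1 2 3; 0 0 0) = Δ·Π!·Σ² = 3/35  (sign -1)
sum: t=0:+1/8 = 1/8
3j²(1 2 3; -1 0 1) = Δ·Π!·Σ² = 2/35  (sign +1)
combine: 4πI² = 105·3/35·2/35 = 18/35
take √, sign -1: I = -0.20230066

Gaunt coefficient, -0.202301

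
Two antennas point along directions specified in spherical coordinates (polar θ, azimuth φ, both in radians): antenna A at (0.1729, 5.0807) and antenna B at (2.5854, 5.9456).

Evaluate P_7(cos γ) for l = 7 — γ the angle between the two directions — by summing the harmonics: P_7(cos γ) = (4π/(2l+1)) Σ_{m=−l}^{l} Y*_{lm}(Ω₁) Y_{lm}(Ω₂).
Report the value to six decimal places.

0.149201

Expand P_7 via completeness: Σ_{m} conj(Y_{7,m}) at Ω₁ times Y_{7,m} at Ω₂ —
  m=-7: Y*=(-0.000001, -0.000002)  Y=(-0.004071, 0.004015)  product (0.000000, 0.000000)
  m=-6: Y*=(0.000029, -0.000038)  Y=(0.015114, -0.030915)  product (-0.000001, -0.000001)
  m=-5: Y*=(0.000619, 0.000172)  Y=(-0.014733, 0.125212)  product (-0.000031, 0.000075)
  m=-4: Y*=(0.000593, 0.006060)  Y=(-0.067519, -0.301291)  product (0.001786, -0.000588)
  m=-3: Y*=(-0.037050, 0.018628)  Y=(0.256807, 0.411403)  product (-0.017178, -0.010459)
  m=-2: Y*=(-0.145018, -0.131519)  Y=(-0.290633, -0.232711)  product (0.011541, 0.071971)
  m=-1: Y*=(0.205325, -0.532039)  Y=(-0.132723, -0.046589)  product (-0.052038, 0.061048)
  m=+0: Y*=(0.680473, -0.000000)  Y=(0.426084, 0.000000)  product (0.289938, 0.000000)
  m=+1: Y*=(-0.205325, -0.532039)  Y=(0.132723, -0.046589)  product (-0.052038, -0.061048)
  m=+2: Y*=(-0.145018, 0.131519)  Y=(-0.290633, 0.232711)  product (0.011541, -0.071971)
  m=+3: Y*=(0.037050, 0.018628)  Y=(-0.256807, 0.411403)  product (-0.017178, 0.010459)
  m=+4: Y*=(0.000593, -0.006060)  Y=(-0.067519, 0.301291)  product (0.001786, 0.000588)
  m=+5: Y*=(-0.000619, 0.000172)  Y=(0.014733, 0.125212)  product (-0.000031, -0.000075)
  m=+6: Y*=(0.000029, 0.000038)  Y=(0.015114, 0.030915)  product (-0.000001, 0.000001)
  m=+7: Y*=(0.000001, -0.000002)  Y=(0.004071, 0.004015)  product (0.000000, -0.000000)
Accumulated sum (0.178096, -0.000000); after 4π/(2l+1) scaling, (0.149201, -0.000000) ⇒ P_7 = 0.149201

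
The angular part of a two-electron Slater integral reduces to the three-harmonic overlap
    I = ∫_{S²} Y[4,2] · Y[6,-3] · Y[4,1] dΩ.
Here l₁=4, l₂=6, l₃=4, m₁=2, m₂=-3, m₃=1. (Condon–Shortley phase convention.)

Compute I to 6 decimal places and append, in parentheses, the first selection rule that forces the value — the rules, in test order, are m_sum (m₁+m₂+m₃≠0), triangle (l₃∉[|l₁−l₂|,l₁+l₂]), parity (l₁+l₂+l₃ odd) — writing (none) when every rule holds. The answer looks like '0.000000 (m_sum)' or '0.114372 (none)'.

Rules hold: Σm=0, L=14 even, 2≤4≤10.
N = 9·13·9 = 1053
Δ = 6!·2!·6!/15! = 1/1261260
Racah Σ t=2..4: t=2:+1/4608 t=3:−1/1296 t=4:+1/4608 = -7/20736
⇒ 3j(4 6 4; 0 0 0)² = 20/1287, sgn -1
Racah Σ t=0..2: t=0:+1/51840 t=1:−1/5760 t=2:+1/11520 = -7/103680
⇒ 3j(4 6 4; 2 -3 1)² = 7/858, sgn +1
4πI² = N·(3j₀)²·(3jₘ)² = 210/1573
I = -1·√(0.133503/4π) = -0.10307192
No selection rule forces the value: the integral is nonzero (none).

-0.103072 (none)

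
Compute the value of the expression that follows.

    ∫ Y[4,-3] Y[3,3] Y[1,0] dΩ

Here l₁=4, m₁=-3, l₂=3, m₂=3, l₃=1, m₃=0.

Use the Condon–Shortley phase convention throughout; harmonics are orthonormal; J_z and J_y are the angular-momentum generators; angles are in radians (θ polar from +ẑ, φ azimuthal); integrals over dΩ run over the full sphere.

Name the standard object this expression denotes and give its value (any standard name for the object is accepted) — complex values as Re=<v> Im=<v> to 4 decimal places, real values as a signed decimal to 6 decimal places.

This is a Gaunt coefficient — the integral of a triple product of spherical harmonics over the sphere.
m-sum 0 ✓  L=8 even ✓  1≤1≤7 ✓
Π(2lᵢ+1) = 9×7×3 = 189
triangle coeff Δ(4,3,1) = 1/252
Σ_t [3,3]: t=3:−1/36 = -1/36
(3j)²=4/63 [(4 3 1; 0 0 0)], sign=+1
Σ_t [6,6]: t=6:+1/720 = 1/720
(3j)²=1/36 [(4 3 1; -3 3 0)], sign=-1
⇒ 4πI² = 1/3
I = (-1)√(1/3/(4π)) = -0.16286750

Gaunt coefficient, -0.162868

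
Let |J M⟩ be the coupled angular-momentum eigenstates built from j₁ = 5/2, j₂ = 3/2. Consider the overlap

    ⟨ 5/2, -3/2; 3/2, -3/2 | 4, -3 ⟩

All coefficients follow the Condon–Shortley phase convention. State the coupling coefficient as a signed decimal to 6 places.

triangle: 0!*5!*3!/9! = 720/362880
(j±m)!: 1!*4!*0!*3!*1!*7! = 725760
prefactor² = (2J+1)*Δ*N² = 12960
  k=0: +1/(0!*0!*4!*0!*1!*3!) = 1/144
Σ = 1/144  ⇒  CG² = 12960*(1/144)² = 5/8
CG = +√(5/8) = +0.790569

+0.790569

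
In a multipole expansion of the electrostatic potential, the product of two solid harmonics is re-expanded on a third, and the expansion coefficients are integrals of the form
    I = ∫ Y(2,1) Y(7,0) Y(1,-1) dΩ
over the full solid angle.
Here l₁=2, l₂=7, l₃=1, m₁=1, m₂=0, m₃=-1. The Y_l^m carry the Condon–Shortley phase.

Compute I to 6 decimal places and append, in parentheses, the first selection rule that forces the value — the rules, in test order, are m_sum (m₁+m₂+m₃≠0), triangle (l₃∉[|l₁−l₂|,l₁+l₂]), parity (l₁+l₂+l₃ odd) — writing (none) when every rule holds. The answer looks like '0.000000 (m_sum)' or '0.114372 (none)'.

0.000000 (triangle)

triangle: need 5≤l₃≤9, have 1; I=0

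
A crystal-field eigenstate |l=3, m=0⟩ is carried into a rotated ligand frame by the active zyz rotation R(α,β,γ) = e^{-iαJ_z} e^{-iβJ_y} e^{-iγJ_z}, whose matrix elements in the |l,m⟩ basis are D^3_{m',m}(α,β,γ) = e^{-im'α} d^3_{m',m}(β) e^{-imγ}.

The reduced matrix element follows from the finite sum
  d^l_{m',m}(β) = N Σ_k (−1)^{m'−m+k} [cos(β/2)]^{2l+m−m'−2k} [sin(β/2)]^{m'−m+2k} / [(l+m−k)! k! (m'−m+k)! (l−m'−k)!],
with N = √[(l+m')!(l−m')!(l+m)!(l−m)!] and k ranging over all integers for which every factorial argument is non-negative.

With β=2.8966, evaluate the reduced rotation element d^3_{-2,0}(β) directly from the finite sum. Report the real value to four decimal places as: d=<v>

d^3_{-2,0}(β=2.8966) via the finite sum:
Half-angle: c=0.122190, s=0.992507. N=√(1·120·6·6)=65.726707
k∈{2,3} keeps every argument non-negative
  k=2: (−1)^0·65.7267/(12)·0.1222^4·0.9925^2 = +0.001203
  k=3: (−1)^1·65.7267/(12)·0.1222^2·0.9925^4 = -0.079354
d^3_{-2,0}(2.8966) = +0.001203 -0.079354 = -0.078151

d=-0.0782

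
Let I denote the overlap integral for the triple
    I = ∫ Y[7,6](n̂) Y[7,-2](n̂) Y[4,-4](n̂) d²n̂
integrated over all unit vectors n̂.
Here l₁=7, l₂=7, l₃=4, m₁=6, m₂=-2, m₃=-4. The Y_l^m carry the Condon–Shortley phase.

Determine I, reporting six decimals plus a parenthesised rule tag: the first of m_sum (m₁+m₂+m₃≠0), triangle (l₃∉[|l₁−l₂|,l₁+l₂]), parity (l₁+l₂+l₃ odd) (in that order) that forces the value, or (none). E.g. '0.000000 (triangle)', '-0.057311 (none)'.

Checks pass: Σm=0; 18 even; l₃=4∈[0,14].
(2·7+1)(2·7+1)(2·4+1) = 2025
Δ: 10! 4! 4! / 19! → 1/58198140
sum: t=3:−1/17418240 t=4:+1/622080 t=5:−1/230400 t=6:+1/622080 t=7:−1/17418240 = -1/806400
3j²(7 7 4; 0 0 0) = Δ·Π!·Σ² = 2268/230945  (sign -1)
sum: t=1:−1/209018880 = -1/209018880
3j²(7 7 4; 6 -2 -4) = Δ·Π!·Σ² = 25/5814  (sign -1)
combine: 4πI² = 2025·2268/230945·25/5814 = 1275750/14919047
take √, sign +1: I = 0.08249114
No selection rule forces the value: the integral is nonzero (none).

0.082491 (none)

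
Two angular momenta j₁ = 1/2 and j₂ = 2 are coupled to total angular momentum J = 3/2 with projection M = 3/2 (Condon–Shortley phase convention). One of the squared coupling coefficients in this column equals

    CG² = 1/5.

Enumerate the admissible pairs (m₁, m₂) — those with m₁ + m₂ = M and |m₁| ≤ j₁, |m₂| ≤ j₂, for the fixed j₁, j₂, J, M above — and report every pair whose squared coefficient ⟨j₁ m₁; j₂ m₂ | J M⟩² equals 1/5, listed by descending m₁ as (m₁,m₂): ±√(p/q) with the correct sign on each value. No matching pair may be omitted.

(1/2,1): +√(1/5)

Admissible pairs with m₁+m₂ = M = 3/2: (-1/2,2), (1/2,1)
  (m₁,m₂)=(1/2,1): CG² = 1/5, CG = +√(1/5)   ← matches the target
  (m₁,m₂)=(-1/2,2): CG² = 4/5, CG = −√(4/5)
Pairs with CG² = 1/5: (1/2,1): +√(1/5)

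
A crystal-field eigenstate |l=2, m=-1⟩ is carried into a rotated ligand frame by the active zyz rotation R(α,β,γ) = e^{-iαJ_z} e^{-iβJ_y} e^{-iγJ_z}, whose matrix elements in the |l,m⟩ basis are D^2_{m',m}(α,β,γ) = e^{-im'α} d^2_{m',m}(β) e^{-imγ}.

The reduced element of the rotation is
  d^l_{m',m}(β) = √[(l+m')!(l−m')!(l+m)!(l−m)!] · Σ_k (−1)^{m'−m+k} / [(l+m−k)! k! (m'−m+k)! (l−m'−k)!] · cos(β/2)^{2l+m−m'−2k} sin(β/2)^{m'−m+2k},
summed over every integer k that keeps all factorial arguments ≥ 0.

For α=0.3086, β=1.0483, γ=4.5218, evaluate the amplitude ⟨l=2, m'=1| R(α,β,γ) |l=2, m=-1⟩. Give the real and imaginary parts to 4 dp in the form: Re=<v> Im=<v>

Split into d^2_{1,-1}(β=1.0483) × two z-phases.
With c≡cos(β/2)=0.865750 and s≡sin(β/2)=0.500477, N=[6·1·1·6]^{1/2}=6.000000
The bounds max(0,m−m')=0 and min(l+m,l−m')=1 give 2 terms
  k=0: (−1)^2·6.0000/(2)·0.8657^2·0.5005^2 = +0.563216
  k=1: (−1)^3·6.0000/(6)·0.8657^0·0.5005^4 = -0.062739
d^2_{1,-1}(1.0483) = +0.563216 -0.062739 = +0.500477
Attach z-rotation phases: D = e^{-i(1)(0.3086)}·(+0.500477)·e^{-i(-1)(4.5218)} = -0.239585-0.439404i

Re=-0.2396 Im=-0.4394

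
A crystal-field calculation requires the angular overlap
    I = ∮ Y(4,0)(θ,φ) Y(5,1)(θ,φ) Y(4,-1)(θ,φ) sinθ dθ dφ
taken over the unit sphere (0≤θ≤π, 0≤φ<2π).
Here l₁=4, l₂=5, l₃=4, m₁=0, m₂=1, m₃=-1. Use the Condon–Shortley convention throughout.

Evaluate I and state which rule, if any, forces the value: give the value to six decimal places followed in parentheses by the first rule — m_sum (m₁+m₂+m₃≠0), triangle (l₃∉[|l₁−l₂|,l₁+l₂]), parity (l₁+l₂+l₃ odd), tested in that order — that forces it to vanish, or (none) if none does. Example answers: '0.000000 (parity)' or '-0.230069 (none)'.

0.000000 (parity)

Σlᵢ=13 odd — θ-integrand is odd under cosθ→−cosθ; I=0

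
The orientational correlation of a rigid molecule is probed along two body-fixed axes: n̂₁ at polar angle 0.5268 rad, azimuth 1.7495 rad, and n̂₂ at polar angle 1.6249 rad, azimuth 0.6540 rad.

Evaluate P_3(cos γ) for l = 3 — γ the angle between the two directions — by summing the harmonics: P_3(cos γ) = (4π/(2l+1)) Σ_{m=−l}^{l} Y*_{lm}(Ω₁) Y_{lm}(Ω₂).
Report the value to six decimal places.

Addition theorem: P_3(cos γ) = (4π/7) Σ_m Y*_{lm}(Ω₁) Y_{lm}(Ω₂), m = −3…3:
  m=-3: (0.02708 - 0.04559j) × (-0.15839 - 0.38401j) = -0.02180 - 0.00318j  (running Σ = -0.02180 - 0.00318j)
  m=-2: (-0.20920 - 0.07812j) × (-0.01432 + 0.05321j) = 0.00715 - 0.01001j  (running Σ = -0.01464 - 0.01319j)
  m=-1: (-0.07903 + 0.43750j) × (-0.25237 + 0.19345j) = -0.06469 - 0.12570j  (running Σ = -0.07933 - 0.13890j)
  m=0: (0.23746 + 0.00000j) × (0.06025 + 0.00000j) = 0.01431 + 0.00000j  (running Σ = -0.06503 - 0.13890j)
  m=1: (0.07903 + 0.43750j) × (0.25237 + 0.19345j) = -0.06469 + 0.12570j  (running Σ = -0.12972 - 0.01319j)
  m=2: (-0.20920 + 0.07812j) × (-0.01432 - 0.05321j) = 0.00715 + 0.01001j  (running Σ = -0.12257 - 0.00318j)
  m=3: (-0.02708 - 0.04559j) × (0.15839 - 0.38401j) = -0.02180 + 0.00318j  (running Σ = -0.14436 + 0.00000j)
Σ over m = -0.14436 + 0.00000j; ×(4π/7) → -0.25916 + 0.00000j. Real part: -0.259162

-0.259162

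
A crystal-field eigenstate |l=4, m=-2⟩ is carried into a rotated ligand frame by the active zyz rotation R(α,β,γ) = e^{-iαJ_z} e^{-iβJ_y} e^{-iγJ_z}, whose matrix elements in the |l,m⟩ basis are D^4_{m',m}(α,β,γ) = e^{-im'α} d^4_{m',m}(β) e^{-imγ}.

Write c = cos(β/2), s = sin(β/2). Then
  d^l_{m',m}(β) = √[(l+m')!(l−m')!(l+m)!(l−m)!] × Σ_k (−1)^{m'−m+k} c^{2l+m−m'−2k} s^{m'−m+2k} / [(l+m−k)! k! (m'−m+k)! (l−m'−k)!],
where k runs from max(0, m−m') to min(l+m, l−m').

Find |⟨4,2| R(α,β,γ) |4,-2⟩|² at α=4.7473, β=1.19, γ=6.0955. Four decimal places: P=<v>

P=0.2033

First d^4_{2,-2}(β=1.1900), then the phase factors e^{-i(2)α} and e^{-i(-2)γ}:
Half-angle: c=0.828148, s=0.560509. N=√(720·2·2·720)=1440.000000
Admissible k: 0..2 (factorial args all ≥0)
  k=0: (−1)^4·1440.0000/(96)·0.8281^4·0.5605^4 = +0.696392
  k=1: (−1)^5·1440.0000/(120)·0.8281^2·0.5605^6 = -0.255207
  k=2: (−1)^6·1440.0000/(1440)·0.8281^0·0.5605^8 = +0.009742
d^4_{2,-2}(1.1900) = +0.696392 -0.255207 +0.009742 = +0.450927
|D^4_{2,-2}|² = |d^4_{2,-2}(β)|² = (+0.450927)² = 0.203336 (the z-rotation phases have unit modulus)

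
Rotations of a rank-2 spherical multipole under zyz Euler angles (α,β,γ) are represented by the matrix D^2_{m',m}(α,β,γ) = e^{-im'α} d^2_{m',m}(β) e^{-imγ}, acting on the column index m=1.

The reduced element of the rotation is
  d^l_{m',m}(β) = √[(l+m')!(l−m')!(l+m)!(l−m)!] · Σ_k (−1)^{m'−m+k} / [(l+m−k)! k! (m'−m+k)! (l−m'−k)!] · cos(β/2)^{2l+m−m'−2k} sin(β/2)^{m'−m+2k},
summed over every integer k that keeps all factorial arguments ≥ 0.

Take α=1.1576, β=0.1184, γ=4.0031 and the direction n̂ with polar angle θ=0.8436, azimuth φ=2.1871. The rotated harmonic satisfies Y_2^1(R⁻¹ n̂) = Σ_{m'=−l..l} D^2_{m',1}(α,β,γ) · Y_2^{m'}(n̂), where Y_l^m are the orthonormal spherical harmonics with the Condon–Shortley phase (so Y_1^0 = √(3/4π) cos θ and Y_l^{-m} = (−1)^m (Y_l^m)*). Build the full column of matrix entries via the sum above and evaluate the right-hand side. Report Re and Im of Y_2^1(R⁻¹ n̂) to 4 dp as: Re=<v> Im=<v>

Re=0.3726 Im=0.1017

Need the full column D^2_{m',1} for m'=−2..2 at α=1.1576, β=0.1184, γ=4.0031.
cos(β/2)=0.998248, sin(β/2)=0.059165
d^2_{-2,1}: single k=3 term ⇒ +0.000413;  D = -0.000048-0.000411i
d^2_{-1,1}: k∈[2..3] ⇒ +0.010465 -0.000012 = +0.010453;  D = -0.009998-0.003050i
d^2_{0,1}: k∈[1..2] ⇒ +0.144165 -0.000506 = +0.143658;  D = -0.093564+0.109012i
d^2_{1,1}: k∈[0..1] ⇒ +0.993011 -0.010465 = +0.982546;  D = +0.425879+0.885452i
d^2_{2,1}: single k=0 term ⇒ -0.117710;  D = -0.117638+0.004133i
Y_2^{m'}(θ=0.8436,φ=2.1871) and Σ D·Y over m':
  (-0.0000-0.0004i)·(-0.0715+0.2034i)  (-0.0100-0.0030i)·(-0.2218-0.3131i)  (-0.0936+0.1090i)·(+0.1028+0.0000i)  (+0.4259+0.8855i)·(+0.2218-0.3131i)  (-0.1176+0.0041i)·(-0.0715-0.2034i)
Y_2^1(R⁻¹ n̂) = +0.372647+0.101684i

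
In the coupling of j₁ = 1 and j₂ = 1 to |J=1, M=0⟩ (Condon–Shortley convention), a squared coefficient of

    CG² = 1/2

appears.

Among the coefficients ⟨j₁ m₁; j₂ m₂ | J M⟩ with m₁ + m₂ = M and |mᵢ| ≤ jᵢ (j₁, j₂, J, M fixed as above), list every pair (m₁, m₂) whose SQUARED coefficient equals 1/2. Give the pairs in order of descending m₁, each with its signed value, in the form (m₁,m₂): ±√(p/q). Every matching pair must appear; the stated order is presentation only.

Admissible pairs with m₁+m₂ = M = 0: (-1,1), (0,0), (1,-1)
  (m₁,m₂)=(1,-1): CG² = 1/2, CG = +√(1/2)   ← matches the target
  (m₁,m₂)=(0,0): CG² = 0/1, CG = 0
  (m₁,m₂)=(-1,1): CG² = 1/2, CG = −√(1/2)   ← matches the target
Pairs with CG² = 1/2: (1,-1): +√(1/2); (-1,1): −√(1/2)

(1,-1): +√(1/2); (-1,1): −√(1/2)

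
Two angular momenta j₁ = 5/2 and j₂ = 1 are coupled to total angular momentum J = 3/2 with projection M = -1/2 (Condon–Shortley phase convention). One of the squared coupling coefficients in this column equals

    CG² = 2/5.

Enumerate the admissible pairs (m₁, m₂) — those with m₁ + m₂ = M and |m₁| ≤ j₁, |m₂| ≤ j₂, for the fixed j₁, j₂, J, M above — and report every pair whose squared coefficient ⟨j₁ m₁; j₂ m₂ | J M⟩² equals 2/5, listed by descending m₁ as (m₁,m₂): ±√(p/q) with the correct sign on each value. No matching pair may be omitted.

Admissible pairs with m₁+m₂ = M = -1/2: (-3/2,1), (-1/2,0), (1/2,-1)
  (m₁,m₂)=(1/2,-1): CG² = 1/5, CG = +√(1/5)
  (m₁,m₂)=(-1/2,0): CG² = 2/5, CG = −√(2/5)   ← matches the target
  (m₁,m₂)=(-3/2,1): CG² = 2/5, CG = +√(2/5)   ← matches the target
Pairs with CG² = 2/5: (-1/2,0): −√(2/5); (-3/2,1): +√(2/5)

(-1/2,0): −√(2/5); (-3/2,1): +√(2/5)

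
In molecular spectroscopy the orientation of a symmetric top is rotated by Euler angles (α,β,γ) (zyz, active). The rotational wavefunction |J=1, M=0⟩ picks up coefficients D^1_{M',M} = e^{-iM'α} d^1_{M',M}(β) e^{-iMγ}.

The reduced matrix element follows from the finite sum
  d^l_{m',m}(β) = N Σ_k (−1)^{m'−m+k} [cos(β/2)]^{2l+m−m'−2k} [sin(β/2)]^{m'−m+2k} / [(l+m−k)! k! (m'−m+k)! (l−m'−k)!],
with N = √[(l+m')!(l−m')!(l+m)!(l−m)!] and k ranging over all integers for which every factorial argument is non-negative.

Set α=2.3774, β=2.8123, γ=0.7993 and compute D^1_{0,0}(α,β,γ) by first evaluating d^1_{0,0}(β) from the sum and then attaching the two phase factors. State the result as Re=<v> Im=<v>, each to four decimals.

Re=-0.9463 Im=0.0000

D^1_{0,0}(2.3774,2.8123,0.7993) = e^{-i·0·2.3774}·d^1_{0,0}(2.8123)·e^{-i·0·0.7993}. Compute d first:
c=cos(2.812300/2)=0.163903, s=sin(2.812300/2)=0.986476; N=√[1·1·1·1]=1.000000
k: max(0,(0)−(0))=0 … min(1+(0),1−(0))=1
  k=0: (−1)^0·1.0000/(1)·0.1639^2·0.9865^0 = +0.026864
  k=1: (−1)^1·1.0000/(1)·0.1639^0·0.9865^2 = -0.973136
d^1_{0,0}(2.8123) = +0.026864 -0.973136 = -0.946271
Attach z-rotation phases: D = e^{-i(0)(2.3774)}·(-0.946271)·e^{-i(0)(0.7993)} = -0.946271+0.000000i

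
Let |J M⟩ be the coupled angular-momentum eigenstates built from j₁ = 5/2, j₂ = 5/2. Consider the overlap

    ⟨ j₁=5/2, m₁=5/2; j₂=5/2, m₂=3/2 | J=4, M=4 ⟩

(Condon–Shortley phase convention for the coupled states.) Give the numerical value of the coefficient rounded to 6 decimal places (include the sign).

+√(1/2) = +0.707107

j₁+j₂−J=1  J+j₁−j₂=4  J−j₁+j₂=4  j₁+j₂+J+1=10
(j₁±m₁, j₂±m₂, J±M) = (5,0,4,1,8,0)
P² = 165888
sum k=0..0:
  [0] +1/576 = 1/576
S = 1/576
C² = P²·S² = 1/2 ; C = +0.707107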